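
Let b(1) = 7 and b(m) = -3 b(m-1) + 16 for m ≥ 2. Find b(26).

The fixed point is 16/(1 + 3) = 4, so b(m) - 4 = -3(b(m-1) - 4).
Hence b(m) = 3·(-3)^{m-1} + 4.
b(26) = 3·(-3)^{25} + 4 = 3·-847288609443 + 4 = -2541865828325.

-2541865828325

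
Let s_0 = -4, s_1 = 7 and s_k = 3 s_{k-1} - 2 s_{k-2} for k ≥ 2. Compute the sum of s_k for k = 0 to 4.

s_2 = 3·7 - 2·(-4) = 29
s_3 = 3·29 - 2·7 = 73
s_4 = 3·73 - 2·29 = 161
Sum = (-4) + 7 + 29 + 73 + 161 = 266

266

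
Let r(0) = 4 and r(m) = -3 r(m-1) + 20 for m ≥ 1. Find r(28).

The fixed point is 20/(1 + 3) = 5, so r(m) - 5 = -3(r(m-1) - 5).
Hence r(m) = -1·(-3)^m + 5.
r(28) = -1·(-3)^{28} + 5 = -1·22876792454961 + 5 = -22876792454956.

-22876792454956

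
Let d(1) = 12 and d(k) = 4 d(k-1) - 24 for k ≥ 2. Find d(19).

274877906952

The fixed point is -24/(1 - 4) = 8, so d(k) - 8 = 4(d(k-1) - 8).
Hence d(k) = 4·4^{k-1} + 8.
d(19) = 4·4^{18} + 8 = 4·68719476736 + 8 = 274877906952.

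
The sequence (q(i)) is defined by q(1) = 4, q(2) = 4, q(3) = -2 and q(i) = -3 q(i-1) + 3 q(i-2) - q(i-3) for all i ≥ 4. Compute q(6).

q(4) = -3·(-2) + 3·4 - 4 = 14
q(5) = -3·14 + 3·(-2) - 4 = -52
q(6) = -3·(-52) + 3·14 - (-2) = 200

200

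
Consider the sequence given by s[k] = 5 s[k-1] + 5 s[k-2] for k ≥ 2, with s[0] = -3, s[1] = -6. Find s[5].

-8775

s[2] = 5·(-6) + 5·(-3) = -45
s[3] = 5·(-45) + 5·(-6) = -255
s[4] = 5·(-255) + 5·(-45) = -1500
s[5] = 5·(-1500) + 5·(-255) = -8775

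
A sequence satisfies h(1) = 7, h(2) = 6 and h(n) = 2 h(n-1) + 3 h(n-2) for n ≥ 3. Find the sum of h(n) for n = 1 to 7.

h(3) = 2*6 + 3*7 = 33
h(4) = 2*33 + 3*6 = 84
h(5) = 2*84 + 3*33 = 267
h(6) = 2*267 + 3*84 = 786
h(7) = 2*786 + 3*267 = 2373
Sum = 7 + 6 + 33 + 84 + 267 + 786 + 2373 = 3556

3556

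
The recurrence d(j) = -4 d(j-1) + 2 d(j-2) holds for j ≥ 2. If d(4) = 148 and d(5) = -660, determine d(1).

-5

Rearranging, d(j-2) = (d(j) + 4 d(j-1)) / 2.
d(3) = (-660 + 4(148)) / 2 = -68/2 = -34
d(2) = (148 + 4(-34)) / 2 = 12/2 = 6
d(1) = (-34 + 4(6)) / 2 = -10/2 = -5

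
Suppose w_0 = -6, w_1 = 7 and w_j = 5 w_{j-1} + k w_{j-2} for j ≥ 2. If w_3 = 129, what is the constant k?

w_2 = 35 - 6k
w_3 = 175 - 23k
So 175 - 23k = 129, giving k = 2.

2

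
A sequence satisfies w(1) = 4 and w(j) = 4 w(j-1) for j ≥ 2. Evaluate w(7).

w(2) = 4(4) = 16
w(3) = 4(16) = 64
w(4) = 4(64) = 256
w(5) = 4(256) = 1024
w(6) = 4(1024) = 4096
w(7) = 4(4096) = 16384

16384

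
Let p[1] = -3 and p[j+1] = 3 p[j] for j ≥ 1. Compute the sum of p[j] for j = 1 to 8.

-9840

p[2] = 3(-3) = -9
p[3] = 3(-9) = -27
p[4] = 3(-27) = -81
p[5] = 3(-81) = -243
p[6] = 3(-243) = -729
p[7] = 3(-729) = -2187
p[8] = 3(-2187) = -6561
Sum = (-3) + (-9) + (-27) + (-81) + (-243) + (-729) + (-2187) + (-6561) = -9840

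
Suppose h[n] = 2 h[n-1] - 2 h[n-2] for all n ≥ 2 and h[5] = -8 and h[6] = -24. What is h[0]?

Rearranging, h[n-2] = (h[n] - 2 h[n-1]) / -2.
h[4] = (-24 - 2(-8)) / -2 = -8/-2 = 4
h[3] = (-8 - 2(4)) / -2 = -16/-2 = 8
h[2] = (4 - 2(8)) / -2 = -12/-2 = 6
h[1] = (8 - 2(6)) / -2 = -4/-2 = 2
h[0] = (6 - 2(2)) / -2 = 2/-2 = -1

-1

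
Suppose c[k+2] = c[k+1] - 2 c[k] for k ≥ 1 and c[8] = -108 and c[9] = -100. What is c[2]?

-4

Rearranging, c[k-2] = (c[k] - c[k-1]) / -2.
c[7] = (-100 - (-108)) / -2 = 8/-2 = -4
c[6] = (-108 - (-4)) / -2 = -104/-2 = 52
c[5] = (-4 - 52) / -2 = -56/-2 = 28
c[4] = (52 - 28) / -2 = 24/-2 = -12
c[3] = (28 - (-12)) / -2 = 40/-2 = -20
c[2] = (-12 - (-20)) / -2 = 8/-2 = -4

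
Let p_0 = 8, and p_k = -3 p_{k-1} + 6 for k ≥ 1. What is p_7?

p_1 = -3·8 + 6 = -18
p_2 = -3·(-18) + 6 = 60
p_3 = -3·60 + 6 = -174
p_4 = -3·(-174) + 6 = 528
p_5 = -3·528 + 6 = -1578
p_6 = -3·(-1578) + 6 = 4740
p_7 = -3·4740 + 6 = -14214

-14214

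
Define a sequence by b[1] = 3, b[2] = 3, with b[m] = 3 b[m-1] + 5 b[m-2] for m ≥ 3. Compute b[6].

b[3] = 3·3 + 5·3 = 24
b[4] = 3·24 + 5·3 = 87
b[5] = 3·87 + 5·24 = 381
b[6] = 3·381 + 5·87 = 1578

1578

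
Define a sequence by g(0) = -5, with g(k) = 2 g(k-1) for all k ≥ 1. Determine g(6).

g(1) = 2*(-5) = -10
g(2) = 2*(-10) = -20
g(3) = 2*(-20) = -40
g(4) = 2*(-40) = -80
g(5) = 2*(-80) = -160
g(6) = 2*(-160) = -320

-320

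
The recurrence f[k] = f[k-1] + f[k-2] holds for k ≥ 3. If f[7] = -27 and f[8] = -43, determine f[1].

-7

Rearranging, f[k-2] = f[k] - f[k-1].
f[6] = -43 - (-27) = -16
f[5] = -27 - (-16) = -11
f[4] = -16 - (-11) = -5
f[3] = -11 - (-5) = -6
f[2] = -5 - (-6) = 1
f[1] = -6 - 1 = -7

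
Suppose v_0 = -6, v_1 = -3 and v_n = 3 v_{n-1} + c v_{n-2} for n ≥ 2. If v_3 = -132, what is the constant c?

v_2 = -9 - 6c
v_3 = -27 - 21c
So -27 - 21c = -132, giving c = 5.

5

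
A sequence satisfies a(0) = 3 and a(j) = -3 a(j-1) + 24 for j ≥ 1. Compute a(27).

22876792454967

The fixed point is 24/(1 + 3) = 6, so a(j) - 6 = -3(a(j-1) - 6).
Hence a(j) = -3·(-3)^j + 6.
a(27) = -3·(-3)^{27} + 6 = -3·-7625597484987 + 6 = 22876792454967.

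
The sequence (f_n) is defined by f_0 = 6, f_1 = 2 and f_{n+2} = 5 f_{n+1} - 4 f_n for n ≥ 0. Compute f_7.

f_2 = 5·2 - 4·6 = -14
f_3 = 5·(-14) - 4·2 = -78
f_4 = 5·(-78) - 4·(-14) = -334
f_5 = 5·(-334) - 4·(-78) = -1358
f_6 = 5·(-1358) - 4·(-334) = -5454
f_7 = 5·(-5454) - 4·(-1358) = -21838

-21838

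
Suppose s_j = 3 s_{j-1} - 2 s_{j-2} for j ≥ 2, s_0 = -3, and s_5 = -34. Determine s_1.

Let s_1 = y.
s_2 = 6 + 3y
s_3 = 18 + 7y
s_4 = 42 + 15y
s_5 = 90 + 31y
So 90 + 31y = -34, giving y = -4.

-4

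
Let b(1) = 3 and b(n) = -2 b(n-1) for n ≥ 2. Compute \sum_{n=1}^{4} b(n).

b(2) = -2·3 = -6
b(3) = -2·(-6) = 12
b(4) = -2·12 = -24
Sum = 3 + (-6) + 12 + (-24) = -15

-15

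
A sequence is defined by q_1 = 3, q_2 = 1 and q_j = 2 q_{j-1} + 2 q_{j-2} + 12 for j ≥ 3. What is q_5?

160

q_3 = 2(1) + 2(3) + 12 = 20
q_4 = 2(20) + 2(1) + 12 = 54
q_5 = 2(54) + 2(20) + 12 = 160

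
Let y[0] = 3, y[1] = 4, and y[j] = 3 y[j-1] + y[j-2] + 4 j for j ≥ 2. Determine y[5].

y[2] = 3*4 + 3 + 8 = 23
y[3] = 3*23 + 4 + 12 = 85
y[4] = 3*85 + 23 + 16 = 294
y[5] = 3*294 + 85 + 20 = 987

987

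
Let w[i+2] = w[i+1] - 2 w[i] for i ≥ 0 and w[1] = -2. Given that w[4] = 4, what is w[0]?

-1

Let w[0] = v.
w[2] = -2 - 2v
w[3] = 2 - 2v
w[4] = 6 + 2v
So 6 + 2v = 4, giving v = -1.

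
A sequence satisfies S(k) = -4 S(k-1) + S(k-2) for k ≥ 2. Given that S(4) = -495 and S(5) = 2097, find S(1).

9

Rearranging, S(k-2) = S(k) + 4 S(k-1).
S(3) = 2097 + 4(-495) = 117
S(2) = -495 + 4(117) = -27
S(1) = 117 + 4(-27) = 9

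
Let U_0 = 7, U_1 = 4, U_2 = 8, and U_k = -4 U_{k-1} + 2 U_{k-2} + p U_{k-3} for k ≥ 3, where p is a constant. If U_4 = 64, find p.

U_3 = -24 + 7p
U_4 = 112 - 24p
So 112 - 24p = 64, giving p = 2.

2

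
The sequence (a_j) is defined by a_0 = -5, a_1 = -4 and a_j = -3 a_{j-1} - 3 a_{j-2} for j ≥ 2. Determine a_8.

a_2 = -3(-4) - 3(-5) = 27
a_3 = -3(27) - 3(-4) = -69
a_4 = -3(-69) - 3(27) = 126
a_5 = -3(126) - 3(-69) = -171
a_6 = -3(-171) - 3(126) = 135
a_7 = -3(135) - 3(-171) = 108
a_8 = -3(108) - 3(135) = -729

-729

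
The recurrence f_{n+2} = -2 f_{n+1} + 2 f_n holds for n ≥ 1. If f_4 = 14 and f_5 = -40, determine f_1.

Rearranging, f_{n-2} = (f_n + 2 f_{n-1}) / 2.
f_3 = (-40 + 2(14)) / 2 = -12/2 = -6
f_2 = (14 + 2(-6)) / 2 = 2/2 = 1
f_1 = (-6 + 2(1)) / 2 = -4/2 = -2

-2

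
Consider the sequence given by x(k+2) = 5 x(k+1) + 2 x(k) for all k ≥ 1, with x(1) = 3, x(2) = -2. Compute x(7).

-3696

x(3) = 5(-2) + 2(3) = -4
x(4) = 5(-4) + 2(-2) = -24
x(5) = 5(-24) + 2(-4) = -128
x(6) = 5(-128) + 2(-24) = -688
x(7) = 5(-688) + 2(-128) = -3696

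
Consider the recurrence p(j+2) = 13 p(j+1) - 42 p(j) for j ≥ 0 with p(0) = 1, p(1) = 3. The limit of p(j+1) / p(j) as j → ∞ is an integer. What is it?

7

The characteristic equation is r^2 - 13r + 42 = 0, which factors as (r - 7)(r - 6) = 0.
So the roots are 7 and 6. Since |7| > |6| and the coefficient of 7^j is non-zero, the ratio tends to 7.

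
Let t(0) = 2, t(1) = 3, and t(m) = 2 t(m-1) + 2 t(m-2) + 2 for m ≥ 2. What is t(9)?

t(2) = 2·3 + 2·2 + 2 = 12
t(3) = 2·12 + 2·3 + 2 = 32
t(4) = 2·32 + 2·12 + 2 = 90
t(5) = 2·90 + 2·32 + 2 = 246
t(6) = 2·246 + 2·90 + 2 = 674
t(7) = 2·674 + 2·246 + 2 = 1842
t(8) = 2·1842 + 2·674 + 2 = 5034
t(9) = 2·5034 + 2·1842 + 2 = 13754

13754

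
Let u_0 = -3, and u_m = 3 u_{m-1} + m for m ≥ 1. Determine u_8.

-14767

u_1 = 3(-3) + 1 = -8
u_2 = 3(-8) + 2 = -22
u_3 = 3(-22) + 3 = -63
u_4 = 3(-63) + 4 = -185
u_5 = 3(-185) + 5 = -550
u_6 = 3(-550) + 6 = -1644
u_7 = 3(-1644) + 7 = -4925
u_8 = 3(-4925) + 8 = -14767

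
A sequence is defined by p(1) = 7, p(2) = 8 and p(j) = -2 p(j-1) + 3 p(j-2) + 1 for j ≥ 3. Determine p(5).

-7

p(3) = -2*8 + 3*7 + 1 = 6
p(4) = -2*6 + 3*8 + 1 = 13
p(5) = -2*13 + 3*6 + 1 = -7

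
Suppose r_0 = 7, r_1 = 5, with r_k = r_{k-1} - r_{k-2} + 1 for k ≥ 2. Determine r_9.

-5

r_2 = 5 - 7 + 1 = -1
r_3 = (-1) - 5 + 1 = -5
r_4 = (-5) - (-1) + 1 = -3
r_5 = (-3) - (-5) + 1 = 3
r_6 = 3 - (-3) + 1 = 7
r_7 = 7 - 3 + 1 = 5
r_8 = 5 - 7 + 1 = -1
r_9 = (-1) - 5 + 1 = -5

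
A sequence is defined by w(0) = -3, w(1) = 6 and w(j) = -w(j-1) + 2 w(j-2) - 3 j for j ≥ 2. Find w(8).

-951

w(2) = -6 + 2·(-3) - 6 = -18
w(3) = -(-18) + 2·6 - 9 = 21
w(4) = -21 + 2·(-18) - 12 = -69
w(5) = -(-69) + 2·21 - 15 = 96
w(6) = -96 + 2·(-69) - 18 = -252
w(7) = -(-252) + 2·96 - 21 = 423
w(8) = -423 + 2·(-252) - 24 = -951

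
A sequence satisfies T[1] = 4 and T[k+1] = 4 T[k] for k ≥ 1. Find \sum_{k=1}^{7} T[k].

T[2] = 4(4) = 16
T[3] = 4(16) = 64
T[4] = 4(64) = 256
T[5] = 4(256) = 1024
T[6] = 4(1024) = 4096
T[7] = 4(4096) = 16384
Sum = 4 + 16 + 64 + 256 + 1024 + 4096 + 16384 = 21844

21844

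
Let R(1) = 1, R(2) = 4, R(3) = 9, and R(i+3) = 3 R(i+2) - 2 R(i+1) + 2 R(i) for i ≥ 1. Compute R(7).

341

R(4) = 3·9 - 2·4 + 2·1 = 21
R(5) = 3·21 - 2·9 + 2·4 = 53
R(6) = 3·53 - 2·21 + 2·9 = 135
R(7) = 3·135 - 2·53 + 2·21 = 341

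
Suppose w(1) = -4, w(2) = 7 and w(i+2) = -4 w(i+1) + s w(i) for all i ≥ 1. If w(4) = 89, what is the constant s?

w(3) = -28 - 4s
w(4) = 112 + 23s
So 112 + 23s = 89, giving s = -1.

-1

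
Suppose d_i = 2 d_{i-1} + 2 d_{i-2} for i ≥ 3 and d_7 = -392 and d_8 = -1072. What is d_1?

1

Rearranging, d_{i-2} = (d_i - 2 d_{i-1}) / 2.
d_6 = (-1072 - 2·(-392)) / 2 = -288/2 = -144
d_5 = (-392 - 2·(-144)) / 2 = -104/2 = -52
d_4 = (-144 - 2·(-52)) / 2 = -40/2 = -20
d_3 = (-52 - 2·(-20)) / 2 = -12/2 = -6
d_2 = (-20 - 2·(-6)) / 2 = -8/2 = -4
d_1 = (-6 - 2·(-4)) / 2 = 2/2 = 1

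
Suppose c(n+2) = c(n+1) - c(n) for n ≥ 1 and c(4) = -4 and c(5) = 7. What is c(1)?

4

Rearranging, c(n-2) = -(c(n) - c(n-1)).
c(3) = -(7 - (-4)) = -11
c(2) = -(-4 - (-11)) = -7
c(1) = -(-11 - (-7)) = 4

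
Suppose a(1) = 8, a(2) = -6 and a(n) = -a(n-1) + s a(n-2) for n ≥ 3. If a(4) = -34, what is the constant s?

a(3) = 6 + 8s
a(4) = -6 - 14s
So -6 - 14s = -34, giving s = 2.

2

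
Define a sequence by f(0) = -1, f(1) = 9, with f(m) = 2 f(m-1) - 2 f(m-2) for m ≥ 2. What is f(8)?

-16

f(2) = 2*9 - 2*(-1) = 20
f(3) = 2*20 - 2*9 = 22
f(4) = 2*22 - 2*20 = 4
f(5) = 2*4 - 2*22 = -36
f(6) = 2*(-36) - 2*4 = -80
f(7) = 2*(-80) - 2*(-36) = -88
f(8) = 2*(-88) - 2*(-80) = -16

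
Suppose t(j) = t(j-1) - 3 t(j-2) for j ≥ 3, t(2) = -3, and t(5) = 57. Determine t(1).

7

Let t(1) = y.
t(3) = -3 - 3y
t(4) = 6 - 3y
t(5) = 15 + 6y
So 15 + 6y = 57, giving y = 7.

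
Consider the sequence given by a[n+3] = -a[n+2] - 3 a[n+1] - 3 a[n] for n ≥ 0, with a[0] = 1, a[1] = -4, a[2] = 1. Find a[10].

a[3] = -1 - 3*(-4) - 3*1 = 8
a[4] = -8 - 3*1 - 3*(-4) = 1
a[5] = -1 - 3*8 - 3*1 = -28
a[6] = -(-28) - 3*1 - 3*8 = 1
a[7] = -1 - 3*(-28) - 3*1 = 80
a[8] = -80 - 3*1 - 3*(-28) = 1
a[9] = -1 - 3*80 - 3*1 = -244
a[10] = -(-244) - 3*1 - 3*80 = 1

1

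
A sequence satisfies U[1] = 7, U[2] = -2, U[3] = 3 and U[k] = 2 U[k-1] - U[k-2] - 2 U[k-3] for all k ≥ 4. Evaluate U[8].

2

U[4] = 2(3) - (-2) - 2(7) = -6
U[5] = 2(-6) - 3 - 2(-2) = -11
U[6] = 2(-11) - (-6) - 2(3) = -22
U[7] = 2(-22) - (-11) - 2(-6) = -21
U[8] = 2(-21) - (-22) - 2(-11) = 2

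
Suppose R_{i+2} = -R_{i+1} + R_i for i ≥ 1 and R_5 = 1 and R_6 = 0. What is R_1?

Rearranging, R_{i-2} = R_i + R_{i-1}.
R_4 = 0 + 1 = 1
R_3 = 1 + 1 = 2
R_2 = 1 + 2 = 3
R_1 = 2 + 3 = 5

5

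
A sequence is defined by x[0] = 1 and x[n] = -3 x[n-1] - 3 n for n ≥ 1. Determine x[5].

x[1] = -3(1) - 3 = -6
x[2] = -3(-6) - 6 = 12
x[3] = -3(12) - 9 = -45
x[4] = -3(-45) - 12 = 123
x[5] = -3(123) - 15 = -384

-384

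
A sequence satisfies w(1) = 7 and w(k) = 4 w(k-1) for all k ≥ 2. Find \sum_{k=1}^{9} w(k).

611667

w(2) = 4·7 = 28
w(3) = 4·28 = 112
w(4) = 4·112 = 448
w(5) = 4·448 = 1792
w(6) = 4·1792 = 7168
w(7) = 4·7168 = 28672
w(8) = 4·28672 = 114688
w(9) = 4·114688 = 458752
Sum = 7 + 28 + 112 + 448 + 1792 + 7168 + 28672 + 114688 + 458752 = 611667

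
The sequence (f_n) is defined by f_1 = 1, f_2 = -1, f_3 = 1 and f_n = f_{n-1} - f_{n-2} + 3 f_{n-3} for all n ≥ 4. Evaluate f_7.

f_4 = 1 - (-1) + 3*1 = 5
f_5 = 5 - 1 + 3*(-1) = 1
f_6 = 1 - 5 + 3*1 = -1
f_7 = (-1) - 1 + 3*5 = 13

13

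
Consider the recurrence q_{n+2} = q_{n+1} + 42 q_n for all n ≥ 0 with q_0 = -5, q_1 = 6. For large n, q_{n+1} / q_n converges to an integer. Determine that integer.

The characteristic equation is r^2 - r - 42 = 0, which factors as (r - 7)(r + 6) = 0.
So the roots are 7 and -6. Since |7| > |-6| and the coefficient of 7^n is non-zero, the ratio tends to 7.

7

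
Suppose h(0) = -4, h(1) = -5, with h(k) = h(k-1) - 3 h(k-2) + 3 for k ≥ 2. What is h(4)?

1

h(2) = (-5) - 3·(-4) + 3 = 10
h(3) = 10 - 3·(-5) + 3 = 28
h(4) = 28 - 3·10 + 3 = 1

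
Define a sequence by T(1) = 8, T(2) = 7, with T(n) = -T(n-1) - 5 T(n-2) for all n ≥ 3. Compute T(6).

-283

T(3) = -7 - 5·8 = -47
T(4) = -(-47) - 5·7 = 12
T(5) = -12 - 5·(-47) = 223
T(6) = -223 - 5·12 = -283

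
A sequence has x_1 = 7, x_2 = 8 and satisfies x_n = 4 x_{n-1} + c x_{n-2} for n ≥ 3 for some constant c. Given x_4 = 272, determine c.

x_3 = 32 + 7c
x_4 = 128 + 36c
So 128 + 36c = 272, giving c = 4.

4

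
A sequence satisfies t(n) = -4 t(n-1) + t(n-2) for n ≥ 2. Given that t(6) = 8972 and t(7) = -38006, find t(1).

-6

Rearranging, t(n-2) = t(n) + 4 t(n-1).
t(5) = -38006 + 4*8972 = -2118
t(4) = 8972 + 4*(-2118) = 500
t(3) = -2118 + 4*500 = -118
t(2) = 500 + 4*(-118) = 28
t(1) = -118 + 4*28 = -6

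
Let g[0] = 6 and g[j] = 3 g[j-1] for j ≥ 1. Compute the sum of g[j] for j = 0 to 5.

2184

g[1] = 3*6 = 18
g[2] = 3*18 = 54
g[3] = 3*54 = 162
g[4] = 3*162 = 486
g[5] = 3*486 = 1458
Sum = 6 + 18 + 54 + 162 + 486 + 1458 = 2184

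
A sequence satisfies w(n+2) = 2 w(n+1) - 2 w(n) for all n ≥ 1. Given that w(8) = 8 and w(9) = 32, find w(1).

Rearranging, w(n-2) = (w(n) - 2 w(n-1)) / -2.
w(7) = (32 - 2·8) / -2 = 16/-2 = -8
w(6) = (8 - 2·(-8)) / -2 = 24/-2 = -12
w(5) = (-8 - 2·(-12)) / -2 = 16/-2 = -8
w(4) = (-12 - 2·(-8)) / -2 = 4/-2 = -2
w(3) = (-8 - 2·(-2)) / -2 = -4/-2 = 2
w(2) = (-2 - 2·2) / -2 = -6/-2 = 3
w(1) = (2 - 2·3) / -2 = -4/-2 = 2

2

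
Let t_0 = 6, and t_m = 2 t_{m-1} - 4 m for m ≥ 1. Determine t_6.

-96

t_1 = 2*6 - 4 = 8
t_2 = 2*8 - 8 = 8
t_3 = 2*8 - 12 = 4
t_4 = 2*4 - 16 = -8
t_5 = 2*(-8) - 20 = -36
t_6 = 2*(-36) - 24 = -96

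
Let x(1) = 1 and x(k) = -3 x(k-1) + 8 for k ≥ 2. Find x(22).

The fixed point is 8/(1 + 3) = 2, so x(k) - 2 = -3(x(k-1) - 2).
Hence x(k) = -1·(-3)^{k-1} + 2.
x(22) = -1·(-3)^{21} + 2 = -1·-10460353203 + 2 = 10460353205.

10460353205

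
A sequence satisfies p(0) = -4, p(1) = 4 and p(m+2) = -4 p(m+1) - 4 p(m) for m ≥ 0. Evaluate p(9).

-7168

p(2) = -4(4) - 4(-4) = 0
p(3) = -4(0) - 4(4) = -16
p(4) = -4(-16) - 4(0) = 64
p(5) = -4(64) - 4(-16) = -192
p(6) = -4(-192) - 4(64) = 512
p(7) = -4(512) - 4(-192) = -1280
p(8) = -4(-1280) - 4(512) = 3072
p(9) = -4(3072) - 4(-1280) = -7168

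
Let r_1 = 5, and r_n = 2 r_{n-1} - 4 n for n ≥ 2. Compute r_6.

-192

r_2 = 2·5 - 8 = 2
r_3 = 2·2 - 12 = -8
r_4 = 2·(-8) - 16 = -32
r_5 = 2·(-32) - 20 = -84
r_6 = 2·(-84) - 24 = -192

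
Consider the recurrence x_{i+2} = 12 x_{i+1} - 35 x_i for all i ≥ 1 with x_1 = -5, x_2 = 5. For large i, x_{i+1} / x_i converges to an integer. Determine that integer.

The characteristic equation is r^2 - 12r + 35 = 0, which factors as (r - 7)(r - 5) = 0.
So the roots are 7 and 5. Since |7| > |5| and the coefficient of 7^i is non-zero, the ratio tends to 7.

7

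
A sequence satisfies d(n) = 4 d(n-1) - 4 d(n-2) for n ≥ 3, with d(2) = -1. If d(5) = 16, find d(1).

Let d(1) = x.
d(3) = -4 - 4x
d(4) = -12 - 16x
d(5) = -32 - 48x
So -32 - 48x = 16, giving x = -1.

-1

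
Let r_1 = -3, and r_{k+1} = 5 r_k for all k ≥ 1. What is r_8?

r_2 = 5*(-3) = -15
r_3 = 5*(-15) = -75
r_4 = 5*(-75) = -375
r_5 = 5*(-375) = -1875
r_6 = 5*(-1875) = -9375
r_7 = 5*(-9375) = -46875
r_8 = 5*(-46875) = -234375

-234375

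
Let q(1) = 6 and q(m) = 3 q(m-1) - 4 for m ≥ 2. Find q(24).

The fixed point is -4/(1 - 3) = 2, so q(m) - 2 = 3(q(m-1) - 2).
Hence q(m) = 4·3^{m-1} + 2.
q(24) = 4·3^{23} + 2 = 4·94143178827 + 2 = 376572715310.

376572715310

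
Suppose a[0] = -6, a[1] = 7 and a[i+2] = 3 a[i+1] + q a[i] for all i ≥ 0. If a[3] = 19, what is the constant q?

a[2] = 21 - 6q
a[3] = 63 - 11q
So 63 - 11q = 19, giving q = 4.

4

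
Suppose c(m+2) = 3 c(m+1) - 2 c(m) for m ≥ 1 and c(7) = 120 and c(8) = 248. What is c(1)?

Rearranging, c(m-2) = (c(m) - 3 c(m-1)) / -2.
c(6) = (248 - 3(120)) / -2 = -112/-2 = 56
c(5) = (120 - 3(56)) / -2 = -48/-2 = 24
c(4) = (56 - 3(24)) / -2 = -16/-2 = 8
c(3) = (24 - 3(8)) / -2 = 0/-2 = 0
c(2) = (8 - 3(0)) / -2 = 8/-2 = -4
c(1) = (0 - 3(-4)) / -2 = 12/-2 = -6

-6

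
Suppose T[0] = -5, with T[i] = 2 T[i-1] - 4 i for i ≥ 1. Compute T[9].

-6612

T[1] = 2*(-5) - 4 = -14
T[2] = 2*(-14) - 8 = -36
T[3] = 2*(-36) - 12 = -84
T[4] = 2*(-84) - 16 = -184
T[5] = 2*(-184) - 20 = -388
T[6] = 2*(-388) - 24 = -800
T[7] = 2*(-800) - 28 = -1628
T[8] = 2*(-1628) - 32 = -3288
T[9] = 2*(-3288) - 36 = -6612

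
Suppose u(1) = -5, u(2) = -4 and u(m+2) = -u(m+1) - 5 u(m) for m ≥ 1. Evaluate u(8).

u(3) = -(-4) - 5*(-5) = 29
u(4) = -29 - 5*(-4) = -9
u(5) = -(-9) - 5*29 = -136
u(6) = -(-136) - 5*(-9) = 181
u(7) = -181 - 5*(-136) = 499
u(8) = -499 - 5*181 = -1404

-1404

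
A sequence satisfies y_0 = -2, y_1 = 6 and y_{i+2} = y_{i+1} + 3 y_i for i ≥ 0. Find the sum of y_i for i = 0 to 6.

238

y_2 = 6 + 3(-2) = 0
y_3 = 0 + 3(6) = 18
y_4 = 18 + 3(0) = 18
y_5 = 18 + 3(18) = 72
y_6 = 72 + 3(18) = 126
Sum = (-2) + 6 + 0 + 18 + 18 + 72 + 126 = 238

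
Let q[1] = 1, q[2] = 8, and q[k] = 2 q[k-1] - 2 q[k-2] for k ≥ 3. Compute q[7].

-56

q[3] = 2(8) - 2(1) = 14
q[4] = 2(14) - 2(8) = 12
q[5] = 2(12) - 2(14) = -4
q[6] = 2(-4) - 2(12) = -32
q[7] = 2(-32) - 2(-4) = -56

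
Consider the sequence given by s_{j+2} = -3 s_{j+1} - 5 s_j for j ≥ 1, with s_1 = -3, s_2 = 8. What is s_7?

s_3 = -3·8 - 5·(-3) = -9
s_4 = -3·(-9) - 5·8 = -13
s_5 = -3·(-13) - 5·(-9) = 84
s_6 = -3·84 - 5·(-13) = -187
s_7 = -3·(-187) - 5·84 = 141

141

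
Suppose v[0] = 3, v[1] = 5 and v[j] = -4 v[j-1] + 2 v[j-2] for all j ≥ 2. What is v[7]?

v[2] = -4(5) + 2(3) = -14
v[3] = -4(-14) + 2(5) = 66
v[4] = -4(66) + 2(-14) = -292
v[5] = -4(-292) + 2(66) = 1300
v[6] = -4(1300) + 2(-292) = -5784
v[7] = -4(-5784) + 2(1300) = 25736

25736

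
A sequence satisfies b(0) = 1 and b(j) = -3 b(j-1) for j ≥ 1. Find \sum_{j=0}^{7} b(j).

b(1) = -3·1 = -3
b(2) = -3·(-3) = 9
b(3) = -3·9 = -27
b(4) = -3·(-27) = 81
b(5) = -3·81 = -243
b(6) = -3·(-243) = 729
b(7) = -3·729 = -2187
Sum = 1 + (-3) + 9 + (-27) + 81 + (-243) + 729 + (-2187) = -1640

-1640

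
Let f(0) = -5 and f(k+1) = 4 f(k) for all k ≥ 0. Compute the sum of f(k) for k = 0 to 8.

f(1) = 4·(-5) = -20
f(2) = 4·(-20) = -80
f(3) = 4·(-80) = -320
f(4) = 4·(-320) = -1280
f(5) = 4·(-1280) = -5120
f(6) = 4·(-5120) = -20480
f(7) = 4·(-20480) = -81920
f(8) = 4·(-81920) = -327680
Sum = (-5) + (-20) + (-80) + (-320) + (-1280) + (-5120) + (-20480) + (-81920) + (-327680) = -436905

-436905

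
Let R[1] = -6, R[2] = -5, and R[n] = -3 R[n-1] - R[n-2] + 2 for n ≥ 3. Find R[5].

R[3] = -3(-5) - (-6) + 2 = 23
R[4] = -3(23) - (-5) + 2 = -62
R[5] = -3(-62) - 23 + 2 = 165

165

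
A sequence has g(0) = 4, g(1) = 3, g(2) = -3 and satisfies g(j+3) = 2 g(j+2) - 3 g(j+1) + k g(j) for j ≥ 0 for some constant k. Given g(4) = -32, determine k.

g(3) = -15 + 4k
g(4) = -21 + 11k
So -21 + 11k = -32, giving k = -1.

-1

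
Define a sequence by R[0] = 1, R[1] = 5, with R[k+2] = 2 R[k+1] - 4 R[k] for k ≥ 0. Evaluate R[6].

R[2] = 2*5 - 4*1 = 6
R[3] = 2*6 - 4*5 = -8
R[4] = 2*(-8) - 4*6 = -40
R[5] = 2*(-40) - 4*(-8) = -48
R[6] = 2*(-48) - 4*(-40) = 64

64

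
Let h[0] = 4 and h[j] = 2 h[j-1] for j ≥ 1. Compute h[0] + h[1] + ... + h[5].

252

h[1] = 2·4 = 8
h[2] = 2·8 = 16
h[3] = 2·16 = 32
h[4] = 2·32 = 64
h[5] = 2·64 = 128
Sum = 4 + 8 + 16 + 32 + 64 + 128 = 252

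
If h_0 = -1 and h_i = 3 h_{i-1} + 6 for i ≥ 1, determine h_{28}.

45753584909919

The fixed point is 6/(1 - 3) = -3, so h_i + 3 = 3(h_{i-1} + 3).
Hence h_i = 2·3^i - 3.
h_{28} = 2·3^{28} - 3 = 2·22876792454961 - 3 = 45753584909919.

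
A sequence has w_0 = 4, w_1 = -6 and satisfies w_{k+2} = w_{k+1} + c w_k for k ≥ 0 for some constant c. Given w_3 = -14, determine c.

4

w_2 = -6 + 4c
w_3 = -6 - 2c
So -6 - 2c = -14, giving c = 4.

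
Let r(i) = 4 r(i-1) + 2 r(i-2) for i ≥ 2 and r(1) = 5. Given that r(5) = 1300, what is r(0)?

Let r(0) = v.
r(2) = 20 + 2v
r(3) = 90 + 8v
r(4) = 400 + 36v
r(5) = 1780 + 160v
So 1780 + 160v = 1300, giving v = -3.

-3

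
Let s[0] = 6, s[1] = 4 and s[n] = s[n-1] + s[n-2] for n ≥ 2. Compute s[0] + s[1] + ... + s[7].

s[2] = 4 + 6 = 10
s[3] = 10 + 4 = 14
s[4] = 14 + 10 = 24
s[5] = 24 + 14 = 38
s[6] = 38 + 24 = 62
s[7] = 62 + 38 = 100
Sum = 6 + 4 + 10 + 14 + 24 + 38 + 62 + 100 = 258

258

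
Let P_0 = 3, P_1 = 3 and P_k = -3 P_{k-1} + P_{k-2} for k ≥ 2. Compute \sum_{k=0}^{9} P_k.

P_2 = -3*3 + 3 = -6
P_3 = -3*(-6) + 3 = 21
P_4 = -3*21 + (-6) = -69
P_5 = -3*(-69) + 21 = 228
P_6 = -3*228 + (-69) = -753
P_7 = -3*(-753) + 228 = 2487
P_8 = -3*2487 + (-753) = -8214
P_9 = -3*(-8214) + 2487 = 27129
Sum = 3 + 3 + (-6) + 21 + (-69) + 228 + (-753) + 2487 + (-8214) + 27129 = 20829

20829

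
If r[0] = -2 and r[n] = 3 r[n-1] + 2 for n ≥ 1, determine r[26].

The fixed point is 2/(1 - 3) = -1, so r[n] + 1 = 3(r[n-1] + 1).
Hence r[n] = -1·3^n - 1.
r[26] = -1·3^{26} - 1 = -1·2541865828329 - 1 = -2541865828330.

-2541865828330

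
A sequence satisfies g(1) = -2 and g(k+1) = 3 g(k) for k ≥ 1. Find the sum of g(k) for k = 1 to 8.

g(2) = 3*(-2) = -6
g(3) = 3*(-6) = -18
g(4) = 3*(-18) = -54
g(5) = 3*(-54) = -162
g(6) = 3*(-162) = -486
g(7) = 3*(-486) = -1458
g(8) = 3*(-1458) = -4374
Sum = (-2) + (-6) + (-18) + (-54) + (-162) + (-486) + (-1458) + (-4374) = -6560

-6560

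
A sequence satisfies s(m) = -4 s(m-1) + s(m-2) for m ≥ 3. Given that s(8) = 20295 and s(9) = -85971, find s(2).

Rearranging, s(m-2) = s(m) + 4 s(m-1).
s(7) = -85971 + 4*20295 = -4791
s(6) = 20295 + 4*(-4791) = 1131
s(5) = -4791 + 4*1131 = -267
s(4) = 1131 + 4*(-267) = 63
s(3) = -267 + 4*63 = -15
s(2) = 63 + 4*(-15) = 3

3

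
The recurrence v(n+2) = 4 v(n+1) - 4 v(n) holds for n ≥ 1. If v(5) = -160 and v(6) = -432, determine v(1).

Rearranging, v(n-2) = (v(n) - 4 v(n-1)) / -4.
v(4) = (-432 - 4·(-160)) / -4 = 208/-4 = -52
v(3) = (-160 - 4·(-52)) / -4 = 48/-4 = -12
v(2) = (-52 - 4·(-12)) / -4 = -4/-4 = 1
v(1) = (-12 - 4·1) / -4 = -16/-4 = 4

4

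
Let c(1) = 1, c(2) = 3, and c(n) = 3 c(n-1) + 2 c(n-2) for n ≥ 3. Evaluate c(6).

c(3) = 3*3 + 2*1 = 11
c(4) = 3*11 + 2*3 = 39
c(5) = 3*39 + 2*11 = 139
c(6) = 3*139 + 2*39 = 495

495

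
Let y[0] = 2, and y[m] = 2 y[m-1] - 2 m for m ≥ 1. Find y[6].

-112

y[1] = 2·2 - 2 = 2
y[2] = 2·2 - 4 = 0
y[3] = 2·0 - 6 = -6
y[4] = 2·(-6) - 8 = -20
y[5] = 2·(-20) - 10 = -50
y[6] = 2·(-50) - 12 = -112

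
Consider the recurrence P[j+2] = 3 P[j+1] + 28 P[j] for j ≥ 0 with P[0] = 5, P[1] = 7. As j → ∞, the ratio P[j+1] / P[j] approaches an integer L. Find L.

The characteristic equation is r^2 - 3r - 28 = 0, which factors as (r - 7)(r + 4) = 0.
So the roots are 7 and -4. Since |7| > |-4| and the coefficient of 7^j is non-zero, the ratio tends to 7.

7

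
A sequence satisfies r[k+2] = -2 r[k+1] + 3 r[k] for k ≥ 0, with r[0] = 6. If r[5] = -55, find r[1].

5

Let r[1] = v.
r[2] = 18 - 2v
r[3] = -36 + 7v
r[4] = 126 - 20v
r[5] = -360 + 61v
So -360 + 61v = -55, giving v = 5.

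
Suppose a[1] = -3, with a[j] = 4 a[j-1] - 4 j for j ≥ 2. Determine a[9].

a[2] = 4*(-3) - 8 = -20
a[3] = 4*(-20) - 12 = -92
a[4] = 4*(-92) - 16 = -384
a[5] = 4*(-384) - 20 = -1556
a[6] = 4*(-1556) - 24 = -6248
a[7] = 4*(-6248) - 28 = -25020
a[8] = 4*(-25020) - 32 = -100112
a[9] = 4*(-100112) - 36 = -400484

-400484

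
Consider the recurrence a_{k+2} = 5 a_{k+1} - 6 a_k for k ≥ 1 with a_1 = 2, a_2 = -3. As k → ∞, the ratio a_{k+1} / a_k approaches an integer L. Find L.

The characteristic equation is r^2 - 5r + 6 = 0, which factors as (r - 3)(r - 2) = 0.
So the roots are 3 and 2. Since |3| > |2| and the coefficient of 3^k is non-zero, the ratio tends to 3.

3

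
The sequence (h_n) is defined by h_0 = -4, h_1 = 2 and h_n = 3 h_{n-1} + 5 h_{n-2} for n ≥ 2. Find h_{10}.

-863294

h_2 = 3*2 + 5*(-4) = -14
h_3 = 3*(-14) + 5*2 = -32
h_4 = 3*(-32) + 5*(-14) = -166
h_5 = 3*(-166) + 5*(-32) = -658
h_6 = 3*(-658) + 5*(-166) = -2804
h_7 = 3*(-2804) + 5*(-658) = -11702
h_8 = 3*(-11702) + 5*(-2804) = -49126
h_9 = 3*(-49126) + 5*(-11702) = -205888
h_{10} = 3*(-205888) + 5*(-49126) = -863294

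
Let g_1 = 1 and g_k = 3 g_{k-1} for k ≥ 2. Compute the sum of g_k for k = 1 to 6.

364

g_2 = 3·1 = 3
g_3 = 3·3 = 9
g_4 = 3·9 = 27
g_5 = 3·27 = 81
g_6 = 3·81 = 243
Sum = 1 + 3 + 9 + 27 + 81 + 243 = 364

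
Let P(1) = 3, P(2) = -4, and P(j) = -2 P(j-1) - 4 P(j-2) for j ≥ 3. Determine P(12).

P(3) = -2(-4) - 4(3) = -4
P(4) = -2(-4) - 4(-4) = 24
P(5) = -2(24) - 4(-4) = -32
P(6) = -2(-32) - 4(24) = -32
P(7) = -2(-32) - 4(-32) = 192
P(8) = -2(192) - 4(-32) = -256
P(9) = -2(-256) - 4(192) = -256
P(10) = -2(-256) - 4(-256) = 1536
P(11) = -2(1536) - 4(-256) = -2048
P(12) = -2(-2048) - 4(1536) = -2048

-2048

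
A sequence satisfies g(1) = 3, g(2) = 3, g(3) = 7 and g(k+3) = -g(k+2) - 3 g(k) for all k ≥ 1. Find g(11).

700

g(4) = -7 - 3*3 = -16
g(5) = -(-16) - 3*3 = 7
g(6) = -7 - 3*7 = -28
g(7) = -(-28) - 3*(-16) = 76
g(8) = -76 - 3*7 = -97
g(9) = -(-97) - 3*(-28) = 181
g(10) = -181 - 3*76 = -409
g(11) = -(-409) - 3*(-97) = 700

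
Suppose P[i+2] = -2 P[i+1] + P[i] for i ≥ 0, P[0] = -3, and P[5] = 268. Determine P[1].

8

Let P[1] = v.
P[2] = -3 - 2v
P[3] = 6 + 5v
P[4] = -15 - 12v
P[5] = 36 + 29v
So 36 + 29v = 268, giving v = 8.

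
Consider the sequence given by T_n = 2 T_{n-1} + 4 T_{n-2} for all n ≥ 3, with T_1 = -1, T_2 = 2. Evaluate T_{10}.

T_3 = 2(2) + 4(-1) = 0
T_4 = 2(0) + 4(2) = 8
T_5 = 2(8) + 4(0) = 16
T_6 = 2(16) + 4(8) = 64
T_7 = 2(64) + 4(16) = 192
T_8 = 2(192) + 4(64) = 640
T_9 = 2(640) + 4(192) = 2048
T_{10} = 2(2048) + 4(640) = 6656

6656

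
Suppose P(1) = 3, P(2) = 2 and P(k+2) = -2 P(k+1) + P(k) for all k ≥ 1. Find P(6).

P(3) = -2*2 + 3 = -1
P(4) = -2*(-1) + 2 = 4
P(5) = -2*4 + (-1) = -9
P(6) = -2*(-9) + 4 = 22

22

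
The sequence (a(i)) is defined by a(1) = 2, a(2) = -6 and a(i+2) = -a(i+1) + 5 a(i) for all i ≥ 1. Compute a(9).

a(3) = -(-6) + 5(2) = 16
a(4) = -16 + 5(-6) = -46
a(5) = -(-46) + 5(16) = 126
a(6) = -126 + 5(-46) = -356
a(7) = -(-356) + 5(126) = 986
a(8) = -986 + 5(-356) = -2766
a(9) = -(-2766) + 5(986) = 7696

7696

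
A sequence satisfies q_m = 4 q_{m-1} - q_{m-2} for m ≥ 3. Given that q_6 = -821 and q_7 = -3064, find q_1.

-4

Rearranging, q_{m-2} = -(q_m - 4 q_{m-1}).
q_5 = -(-3064 - 4(-821)) = -220
q_4 = -(-821 - 4(-220)) = -59
q_3 = -(-220 - 4(-59)) = -16
q_2 = -(-59 - 4(-16)) = -5
q_1 = -(-16 - 4(-5)) = -4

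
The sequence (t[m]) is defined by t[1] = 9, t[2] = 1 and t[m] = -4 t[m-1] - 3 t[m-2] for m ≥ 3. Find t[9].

t[3] = -4(1) - 3(9) = -31
t[4] = -4(-31) - 3(1) = 121
t[5] = -4(121) - 3(-31) = -391
t[6] = -4(-391) - 3(121) = 1201
t[7] = -4(1201) - 3(-391) = -3631
t[8] = -4(-3631) - 3(1201) = 10921
t[9] = -4(10921) - 3(-3631) = -32791

-32791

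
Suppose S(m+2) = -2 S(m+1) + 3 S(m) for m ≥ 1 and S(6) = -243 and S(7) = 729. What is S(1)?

Rearranging, S(m-2) = (S(m) + 2 S(m-1)) / 3.
S(5) = (729 + 2(-243)) / 3 = 243/3 = 81
S(4) = (-243 + 2(81)) / 3 = -81/3 = -27
S(3) = (81 + 2(-27)) / 3 = 27/3 = 9
S(2) = (-27 + 2(9)) / 3 = -9/3 = -3
S(1) = (9 + 2(-3)) / 3 = 3/3 = 1

1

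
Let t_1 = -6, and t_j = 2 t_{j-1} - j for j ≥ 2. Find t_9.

-2293

t_2 = 2(-6) - 2 = -14
t_3 = 2(-14) - 3 = -31
t_4 = 2(-31) - 4 = -66
t_5 = 2(-66) - 5 = -137
t_6 = 2(-137) - 6 = -280
t_7 = 2(-280) - 7 = -567
t_8 = 2(-567) - 8 = -1142
t_9 = 2(-1142) - 9 = -2293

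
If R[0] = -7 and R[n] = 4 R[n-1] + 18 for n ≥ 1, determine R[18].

-68719476742

The fixed point is 18/(1 - 4) = -6, so R[n] + 6 = 4(R[n-1] + 6).
Hence R[n] = -1·4^n - 6.
R[18] = -1·4^{18} - 6 = -1·68719476736 - 6 = -68719476742.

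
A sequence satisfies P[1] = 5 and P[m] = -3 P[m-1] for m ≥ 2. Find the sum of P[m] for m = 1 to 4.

-100

P[2] = -3·5 = -15
P[3] = -3·(-15) = 45
P[4] = -3·45 = -135
Sum = 5 + (-15) + 45 + (-135) = -100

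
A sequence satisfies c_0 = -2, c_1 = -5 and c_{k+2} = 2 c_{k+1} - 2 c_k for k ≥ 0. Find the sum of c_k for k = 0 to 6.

37

c_2 = 2·(-5) - 2·(-2) = -6
c_3 = 2·(-6) - 2·(-5) = -2
c_4 = 2·(-2) - 2·(-6) = 8
c_5 = 2·8 - 2·(-2) = 20
c_6 = 2·20 - 2·8 = 24
Sum = (-2) + (-5) + (-6) + (-2) + 8 + 20 + 24 = 37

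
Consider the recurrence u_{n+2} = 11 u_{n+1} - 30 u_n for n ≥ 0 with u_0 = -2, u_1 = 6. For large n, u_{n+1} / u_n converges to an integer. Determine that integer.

The characteristic equation is r^2 - 11r + 30 = 0, which factors as (r - 6)(r - 5) = 0.
So the roots are 6 and 5. Since |6| > |5| and the coefficient of 6^n is non-zero, the ratio tends to 6.

6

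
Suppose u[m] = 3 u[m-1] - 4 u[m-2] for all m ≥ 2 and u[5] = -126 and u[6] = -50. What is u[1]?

6

Rearranging, u[m-2] = (u[m] - 3 u[m-1]) / -4.
u[4] = (-50 - 3(-126)) / -4 = 328/-4 = -82
u[3] = (-126 - 3(-82)) / -4 = 120/-4 = -30
u[2] = (-82 - 3(-30)) / -4 = 8/-4 = -2
u[1] = (-30 - 3(-2)) / -4 = -24/-4 = 6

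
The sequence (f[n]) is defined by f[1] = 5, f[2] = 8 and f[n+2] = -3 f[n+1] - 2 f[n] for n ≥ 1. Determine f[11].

-13294

f[3] = -3*8 - 2*5 = -34
f[4] = -3*(-34) - 2*8 = 86
f[5] = -3*86 - 2*(-34) = -190
f[6] = -3*(-190) - 2*86 = 398
f[7] = -3*398 - 2*(-190) = -814
f[8] = -3*(-814) - 2*398 = 1646
f[9] = -3*1646 - 2*(-814) = -3310
f[10] = -3*(-3310) - 2*1646 = 6638
f[11] = -3*6638 - 2*(-3310) = -13294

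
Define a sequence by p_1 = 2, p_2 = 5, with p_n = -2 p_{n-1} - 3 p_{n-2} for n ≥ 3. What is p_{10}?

p_3 = -2(5) - 3(2) = -16
p_4 = -2(-16) - 3(5) = 17
p_5 = -2(17) - 3(-16) = 14
p_6 = -2(14) - 3(17) = -79
p_7 = -2(-79) - 3(14) = 116
p_8 = -2(116) - 3(-79) = 5
p_9 = -2(5) - 3(116) = -358
p_{10} = -2(-358) - 3(5) = 701

701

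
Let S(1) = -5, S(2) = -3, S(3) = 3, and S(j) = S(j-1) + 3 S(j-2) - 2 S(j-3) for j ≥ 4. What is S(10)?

S(4) = 3 + 3*(-3) - 2*(-5) = 4
S(5) = 4 + 3*3 - 2*(-3) = 19
S(6) = 19 + 3*4 - 2*3 = 25
S(7) = 25 + 3*19 - 2*4 = 74
S(8) = 74 + 3*25 - 2*19 = 111
S(9) = 111 + 3*74 - 2*25 = 283
S(10) = 283 + 3*111 - 2*74 = 468

468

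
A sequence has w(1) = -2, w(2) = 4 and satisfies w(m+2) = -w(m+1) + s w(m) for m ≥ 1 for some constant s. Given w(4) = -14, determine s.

w(3) = -4 - 2s
w(4) = 4 + 6s
So 4 + 6s = -14, giving s = -3.

-3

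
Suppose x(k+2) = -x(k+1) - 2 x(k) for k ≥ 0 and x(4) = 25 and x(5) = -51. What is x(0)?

8

Rearranging, x(k-2) = (x(k) + x(k-1)) / -2.
x(3) = (-51 + 25) / -2 = -26/-2 = 13
x(2) = (25 + 13) / -2 = 38/-2 = -19
x(1) = (13 + (-19)) / -2 = -6/-2 = 3
x(0) = (-19 + 3) / -2 = -16/-2 = 8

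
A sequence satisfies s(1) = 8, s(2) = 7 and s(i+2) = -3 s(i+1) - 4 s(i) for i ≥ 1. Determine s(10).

-2381

s(3) = -3(7) - 4(8) = -53
s(4) = -3(-53) - 4(7) = 131
s(5) = -3(131) - 4(-53) = -181
s(6) = -3(-181) - 4(131) = 19
s(7) = -3(19) - 4(-181) = 667
s(8) = -3(667) - 4(19) = -2077
s(9) = -3(-2077) - 4(667) = 3563
s(10) = -3(3563) - 4(-2077) = -2381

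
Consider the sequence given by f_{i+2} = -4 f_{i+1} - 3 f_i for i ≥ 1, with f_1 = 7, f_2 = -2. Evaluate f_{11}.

-147613

f_3 = -4(-2) - 3(7) = -13
f_4 = -4(-13) - 3(-2) = 58
f_5 = -4(58) - 3(-13) = -193
f_6 = -4(-193) - 3(58) = 598
f_7 = -4(598) - 3(-193) = -1813
f_8 = -4(-1813) - 3(598) = 5458
f_9 = -4(5458) - 3(-1813) = -16393
f_{10} = -4(-16393) - 3(5458) = 49198
f_{11} = -4(49198) - 3(-16393) = -147613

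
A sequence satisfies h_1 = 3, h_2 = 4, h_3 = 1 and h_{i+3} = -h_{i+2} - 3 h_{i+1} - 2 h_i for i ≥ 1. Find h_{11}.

h_4 = -1 - 3(4) - 2(3) = -19
h_5 = -(-19) - 3(1) - 2(4) = 8
h_6 = -8 - 3(-19) - 2(1) = 47
h_7 = -47 - 3(8) - 2(-19) = -33
h_8 = -(-33) - 3(47) - 2(8) = -124
h_9 = -(-124) - 3(-33) - 2(47) = 129
h_{10} = -129 - 3(-124) - 2(-33) = 309
h_{11} = -309 - 3(129) - 2(-124) = -448

-448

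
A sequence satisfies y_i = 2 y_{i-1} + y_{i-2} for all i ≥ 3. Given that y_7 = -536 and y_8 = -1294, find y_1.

Rearranging, y_{i-2} = y_i - 2 y_{i-1}.
y_6 = -1294 - 2*(-536) = -222
y_5 = -536 - 2*(-222) = -92
y_4 = -222 - 2*(-92) = -38
y_3 = -92 - 2*(-38) = -16
y_2 = -38 - 2*(-16) = -6
y_1 = -16 - 2*(-6) = -4

-4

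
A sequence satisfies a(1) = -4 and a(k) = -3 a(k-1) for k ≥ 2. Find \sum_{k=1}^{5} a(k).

a(2) = -3(-4) = 12
a(3) = -3(12) = -36
a(4) = -3(-36) = 108
a(5) = -3(108) = -324
Sum = (-4) + 12 + (-36) + 108 + (-324) = -244

-244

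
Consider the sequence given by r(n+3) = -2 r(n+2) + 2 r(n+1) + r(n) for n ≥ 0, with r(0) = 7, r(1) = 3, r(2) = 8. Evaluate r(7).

-357

r(3) = -2·8 + 2·3 + 7 = -3
r(4) = -2·(-3) + 2·8 + 3 = 25
r(5) = -2·25 + 2·(-3) + 8 = -48
r(6) = -2·(-48) + 2·25 + (-3) = 143
r(7) = -2·143 + 2·(-48) + 25 = -357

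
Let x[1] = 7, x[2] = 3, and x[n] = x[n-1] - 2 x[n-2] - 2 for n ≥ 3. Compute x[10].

-21

x[3] = 3 - 2*7 - 2 = -13
x[4] = (-13) - 2*3 - 2 = -21
x[5] = (-21) - 2*(-13) - 2 = 3
x[6] = 3 - 2*(-21) - 2 = 43
x[7] = 43 - 2*3 - 2 = 35
x[8] = 35 - 2*43 - 2 = -53
x[9] = (-53) - 2*35 - 2 = -125
x[10] = (-125) - 2*(-53) - 2 = -21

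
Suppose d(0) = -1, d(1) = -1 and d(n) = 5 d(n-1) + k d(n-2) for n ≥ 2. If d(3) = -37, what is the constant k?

d(2) = -5 - k
d(3) = -25 - 6k
So -25 - 6k = -37, giving k = 2.

2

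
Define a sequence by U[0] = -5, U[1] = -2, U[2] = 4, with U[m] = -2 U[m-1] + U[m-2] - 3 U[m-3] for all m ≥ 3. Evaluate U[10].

U[3] = -2·4 + (-2) - 3·(-5) = 5
U[4] = -2·5 + 4 - 3·(-2) = 0
U[5] = -2·0 + 5 - 3·4 = -7
U[6] = -2·(-7) + 0 - 3·5 = -1
U[7] = -2·(-1) + (-7) - 3·0 = -5
U[8] = -2·(-5) + (-1) - 3·(-7) = 30
U[9] = -2·30 + (-5) - 3·(-1) = -62
U[10] = -2·(-62) + 30 - 3·(-5) = 169

169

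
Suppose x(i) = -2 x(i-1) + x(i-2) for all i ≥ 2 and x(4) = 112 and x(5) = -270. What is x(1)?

Rearranging, x(i-2) = x(i) + 2 x(i-1).
x(3) = -270 + 2·112 = -46
x(2) = 112 + 2·(-46) = 20
x(1) = -46 + 2·20 = -6

-6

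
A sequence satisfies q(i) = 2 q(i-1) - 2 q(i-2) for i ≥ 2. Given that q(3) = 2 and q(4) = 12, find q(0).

Rearranging, q(i-2) = (q(i) - 2 q(i-1)) / -2.
q(2) = (12 - 2*2) / -2 = 8/-2 = -4
q(1) = (2 - 2*(-4)) / -2 = 10/-2 = -5
q(0) = (-4 - 2*(-5)) / -2 = 6/-2 = -3

-3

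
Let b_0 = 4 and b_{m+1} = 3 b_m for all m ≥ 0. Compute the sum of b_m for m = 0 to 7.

13120

b_1 = 3*4 = 12
b_2 = 3*12 = 36
b_3 = 3*36 = 108
b_4 = 3*108 = 324
b_5 = 3*324 = 972
b_6 = 3*972 = 2916
b_7 = 3*2916 = 8748
Sum = 4 + 12 + 36 + 108 + 324 + 972 + 2916 + 8748 = 13120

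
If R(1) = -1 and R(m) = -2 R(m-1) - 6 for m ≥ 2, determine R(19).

The fixed point is -6/(1 + 2) = -2, so R(m) + 2 = -2(R(m-1) + 2).
Hence R(m) = 1·(-2)^{m-1} - 2.
R(19) = 1·(-2)^{18} - 2 = 1·262144 - 2 = 262142.

262142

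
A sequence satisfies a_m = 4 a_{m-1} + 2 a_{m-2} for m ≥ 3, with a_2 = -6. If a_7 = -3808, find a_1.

8

Let a_1 = v.
a_3 = -24 + 2v
a_4 = -108 + 8v
a_5 = -480 + 36v
a_6 = -2136 + 160v
a_7 = -9504 + 712v
So -9504 + 712v = -3808, giving v = 8.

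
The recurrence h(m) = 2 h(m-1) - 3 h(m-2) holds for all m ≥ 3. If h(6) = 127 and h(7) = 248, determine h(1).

6

Rearranging, h(m-2) = (h(m) - 2 h(m-1)) / -3.
h(5) = (248 - 2*127) / -3 = -6/-3 = 2
h(4) = (127 - 2*2) / -3 = 123/-3 = -41
h(3) = (2 - 2*(-41)) / -3 = 84/-3 = -28
h(2) = (-41 - 2*(-28)) / -3 = 15/-3 = -5
h(1) = (-28 - 2*(-5)) / -3 = -18/-3 = 6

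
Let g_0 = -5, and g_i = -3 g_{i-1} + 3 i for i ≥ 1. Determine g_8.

-36489

g_1 = -3*(-5) + 3 = 18
g_2 = -3*18 + 6 = -48
g_3 = -3*(-48) + 9 = 153
g_4 = -3*153 + 12 = -447
g_5 = -3*(-447) + 15 = 1356
g_6 = -3*1356 + 18 = -4050
g_7 = -3*(-4050) + 21 = 12171
g_8 = -3*12171 + 24 = -36489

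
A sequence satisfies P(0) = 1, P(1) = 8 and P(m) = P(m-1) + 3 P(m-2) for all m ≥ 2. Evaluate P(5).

173

P(2) = 8 + 3·1 = 11
P(3) = 11 + 3·8 = 35
P(4) = 35 + 3·11 = 68
P(5) = 68 + 3·35 = 173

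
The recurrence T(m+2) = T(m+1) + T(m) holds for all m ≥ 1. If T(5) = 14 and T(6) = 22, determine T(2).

Rearranging, T(m-2) = T(m) - T(m-1).
T(4) = 22 - 14 = 8
T(3) = 14 - 8 = 6
T(2) = 8 - 6 = 2

2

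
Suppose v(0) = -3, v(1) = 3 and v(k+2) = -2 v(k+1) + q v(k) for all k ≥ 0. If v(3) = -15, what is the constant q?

v(2) = -6 - 3q
v(3) = 12 + 9q
So 12 + 9q = -15, giving q = -3.

-3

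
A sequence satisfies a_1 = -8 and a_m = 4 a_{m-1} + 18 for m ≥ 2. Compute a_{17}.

-8589934598

The fixed point is 18/(1 - 4) = -6, so a_m + 6 = 4(a_{m-1} + 6).
Hence a_m = -2·4^{m-1} - 6.
a_{17} = -2·4^{16} - 6 = -2·4294967296 - 6 = -8589934598.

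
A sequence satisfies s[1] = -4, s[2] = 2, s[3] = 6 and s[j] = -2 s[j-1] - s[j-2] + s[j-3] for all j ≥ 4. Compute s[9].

s[4] = -2·6 - 2 + (-4) = -18
s[5] = -2·(-18) - 6 + 2 = 32
s[6] = -2·32 - (-18) + 6 = -40
s[7] = -2·(-40) - 32 + (-18) = 30
s[8] = -2·30 - (-40) + 32 = 12
s[9] = -2·12 - 30 + (-40) = -94

-94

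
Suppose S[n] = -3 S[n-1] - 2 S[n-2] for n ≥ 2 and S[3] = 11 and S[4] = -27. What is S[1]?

-1

Rearranging, S[n-2] = (S[n] + 3 S[n-1]) / -2.
S[2] = (-27 + 3·11) / -2 = 6/-2 = -3
S[1] = (11 + 3·(-3)) / -2 = 2/-2 = -1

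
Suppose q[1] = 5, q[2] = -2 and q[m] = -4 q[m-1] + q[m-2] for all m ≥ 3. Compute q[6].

q[3] = -4·(-2) + 5 = 13
q[4] = -4·13 + (-2) = -54
q[5] = -4·(-54) + 13 = 229
q[6] = -4·229 + (-54) = -970

-970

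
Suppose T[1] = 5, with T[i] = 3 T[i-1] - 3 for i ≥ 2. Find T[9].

22965

T[2] = 3(5) - 3 = 12
T[3] = 3(12) - 3 = 33
T[4] = 3(33) - 3 = 96
T[5] = 3(96) - 3 = 285
T[6] = 3(285) - 3 = 852
T[7] = 3(852) - 3 = 2553
T[8] = 3(2553) - 3 = 7656
T[9] = 3(7656) - 3 = 22965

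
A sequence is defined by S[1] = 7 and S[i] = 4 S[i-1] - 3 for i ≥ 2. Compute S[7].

S[2] = 4·7 - 3 = 25
S[3] = 4·25 - 3 = 97
S[4] = 4·97 - 3 = 385
S[5] = 4·385 - 3 = 1537
S[6] = 4·1537 - 3 = 6145
S[7] = 4·6145 - 3 = 24577

24577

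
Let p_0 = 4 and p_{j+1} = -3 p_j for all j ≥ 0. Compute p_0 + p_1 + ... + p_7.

p_1 = -3(4) = -12
p_2 = -3(-12) = 36
p_3 = -3(36) = -108
p_4 = -3(-108) = 324
p_5 = -3(324) = -972
p_6 = -3(-972) = 2916
p_7 = -3(2916) = -8748
Sum = 4 + (-12) + 36 + (-108) + 324 + (-972) + 2916 + (-8748) = -6560

-6560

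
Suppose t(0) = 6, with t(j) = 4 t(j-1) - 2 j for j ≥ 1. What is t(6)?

20940

t(1) = 4(6) - 2 = 22
t(2) = 4(22) - 4 = 84
t(3) = 4(84) - 6 = 330
t(4) = 4(330) - 8 = 1312
t(5) = 4(1312) - 10 = 5238
t(6) = 4(5238) - 12 = 20940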